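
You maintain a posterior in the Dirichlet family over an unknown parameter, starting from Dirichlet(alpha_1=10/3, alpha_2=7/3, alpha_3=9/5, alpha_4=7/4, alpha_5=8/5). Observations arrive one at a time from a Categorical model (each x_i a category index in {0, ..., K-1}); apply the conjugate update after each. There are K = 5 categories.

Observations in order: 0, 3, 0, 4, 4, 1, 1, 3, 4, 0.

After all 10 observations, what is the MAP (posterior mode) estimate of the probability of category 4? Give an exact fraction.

obs 1: x=0 → posterior Dirichlet(13/3, 7/3, 9/5, 7/4, 8/5)
obs 2: x=3 → posterior Dirichlet(13/3, 7/3, 9/5, 11/4, 8/5)
obs 3: x=0 → posterior Dirichlet(16/3, 7/3, 9/5, 11/4, 8/5)
obs 4: x=4 → posterior Dirichlet(16/3, 7/3, 9/5, 11/4, 13/5)
obs 5: x=4 → posterior Dirichlet(16/3, 7/3, 9/5, 11/4, 18/5)
obs 6: x=1 → posterior Dirichlet(16/3, 10/3, 9/5, 11/4, 18/5)
obs 7: x=1 → posterior Dirichlet(16/3, 13/3, 9/5, 11/4, 18/5)
obs 8: x=3 → posterior Dirichlet(16/3, 13/3, 9/5, 15/4, 18/5)
obs 9: x=4 → posterior Dirichlet(16/3, 13/3, 9/5, 15/4, 23/5)
obs 10: x=0 → posterior Dirichlet(19/3, 13/3, 9/5, 15/4, 23/5)

216/949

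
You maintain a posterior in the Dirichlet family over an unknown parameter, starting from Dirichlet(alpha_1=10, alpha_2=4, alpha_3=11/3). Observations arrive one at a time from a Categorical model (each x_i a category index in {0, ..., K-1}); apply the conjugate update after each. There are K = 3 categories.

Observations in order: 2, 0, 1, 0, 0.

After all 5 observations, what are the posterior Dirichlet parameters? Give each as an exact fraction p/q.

alpha_1=13, alpha_2=5, alpha_3=14/3

obs 1: x=2 → posterior Dirichlet(10, 4, 14/3)
obs 2: x=0 → posterior Dirichlet(11, 4, 14/3)
obs 3: x=1 → posterior Dirichlet(11, 5, 14/3)
obs 4: x=0 → posterior Dirichlet(12, 5, 14/3)
obs 5: x=0 → posterior Dirichlet(13, 5, 14/3)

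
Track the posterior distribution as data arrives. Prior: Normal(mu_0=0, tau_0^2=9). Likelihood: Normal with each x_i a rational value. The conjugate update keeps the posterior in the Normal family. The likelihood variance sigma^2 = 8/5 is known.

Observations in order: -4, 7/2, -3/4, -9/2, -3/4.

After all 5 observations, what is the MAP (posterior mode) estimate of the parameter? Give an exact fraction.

obs 1: x=-4 → posterior Normal(-180/53, 72/53)
obs 2: x=7/2 → posterior Normal(-45/196, 36/49)
obs 3: x=-3/4 → posterior Normal(-225/572, 72/143)
obs 4: x=-9/2 → posterior Normal(-1035/752, 18/47)
obs 5: x=-3/4 → posterior Normal(-585/466, 72/233)

-585/466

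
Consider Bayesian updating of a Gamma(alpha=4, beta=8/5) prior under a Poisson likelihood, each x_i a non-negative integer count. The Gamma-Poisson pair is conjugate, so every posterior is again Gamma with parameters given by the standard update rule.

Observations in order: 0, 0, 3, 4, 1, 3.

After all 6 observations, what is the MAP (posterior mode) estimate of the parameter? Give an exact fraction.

obs 1: x=0 → posterior Gamma(4, 13/5)
obs 2: x=0 → posterior Gamma(4, 18/5)
obs 3: x=3 → posterior Gamma(7, 23/5)
obs 4: x=4 → posterior Gamma(11, 28/5)
obs 5: x=1 → posterior Gamma(12, 33/5)
obs 6: x=3 → posterior Gamma(15, 38/5)

35/19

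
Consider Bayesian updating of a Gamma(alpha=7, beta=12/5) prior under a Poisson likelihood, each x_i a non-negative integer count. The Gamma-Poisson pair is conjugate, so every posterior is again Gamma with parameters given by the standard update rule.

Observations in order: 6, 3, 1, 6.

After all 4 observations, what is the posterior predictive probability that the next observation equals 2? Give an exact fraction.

obs 1: x=6 → posterior Gamma(13, 17/5)
obs 2: x=3 → posterior Gamma(16, 22/5)
obs 3: x=1 → posterior Gamma(17, 27/5)
obs 4: x=6 → posterior Gamma(23, 32/5)

286614786591122485094883397372949299200/1603404513114153724313506335083015711557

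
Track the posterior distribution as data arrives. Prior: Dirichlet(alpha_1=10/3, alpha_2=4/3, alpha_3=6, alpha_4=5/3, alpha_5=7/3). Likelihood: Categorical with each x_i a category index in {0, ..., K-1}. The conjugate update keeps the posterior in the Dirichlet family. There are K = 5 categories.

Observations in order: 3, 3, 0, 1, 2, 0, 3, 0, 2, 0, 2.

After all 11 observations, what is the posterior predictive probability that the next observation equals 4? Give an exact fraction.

1/11

obs 1: x=3 → posterior Dirichlet(10/3, 4/3, 6, 8/3, 7/3)
obs 2: x=3 → posterior Dirichlet(10/3, 4/3, 6, 11/3, 7/3)
obs 3: x=0 → posterior Dirichlet(13/3, 4/3, 6, 11/3, 7/3)
obs 4: x=1 → posterior Dirichlet(13/3, 7/3, 6, 11/3, 7/3)
obs 5: x=2 → posterior Dirichlet(13/3, 7/3, 7, 11/3, 7/3)
obs 6: x=0 → posterior Dirichlet(16/3, 7/3, 7, 11/3, 7/3)
obs 7: x=3 → posterior Dirichlet(16/3, 7/3, 7, 14/3, 7/3)
obs 8: x=0 → posterior Dirichlet(19/3, 7/3, 7, 14/3, 7/3)
obs 9: x=2 → posterior Dirichlet(19/3, 7/3, 8, 14/3, 7/3)
obs 10: x=0 → posterior Dirichlet(22/3, 7/3, 8, 14/3, 7/3)
obs 11: x=2 → posterior Dirichlet(22/3, 7/3, 9, 14/3, 7/3)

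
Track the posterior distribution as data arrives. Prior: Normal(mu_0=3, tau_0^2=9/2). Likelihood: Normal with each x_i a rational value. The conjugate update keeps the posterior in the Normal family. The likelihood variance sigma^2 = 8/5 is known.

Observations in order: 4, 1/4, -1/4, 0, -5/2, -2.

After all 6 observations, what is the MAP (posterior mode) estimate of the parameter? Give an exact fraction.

51/572

obs 1: x=4 → posterior Normal(228/61, 72/61)
obs 2: x=1/4 → posterior Normal(957/424, 36/53)
obs 3: x=-1/4 → posterior Normal(228/151, 72/151)
obs 4: x=0 → posterior Normal(57/49, 18/49)
obs 5: x=-5/2 → posterior Normal(231/482, 72/241)
obs 6: x=-2 → posterior Normal(51/572, 36/143)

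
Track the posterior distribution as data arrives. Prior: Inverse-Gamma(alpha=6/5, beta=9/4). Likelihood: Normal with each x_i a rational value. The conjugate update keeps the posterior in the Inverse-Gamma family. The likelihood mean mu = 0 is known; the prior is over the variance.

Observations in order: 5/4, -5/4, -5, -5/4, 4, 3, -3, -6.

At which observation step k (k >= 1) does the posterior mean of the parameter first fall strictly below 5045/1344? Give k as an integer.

k = 2

obs 1: x=5/4 → posterior Inverse-Gamma(17/10, 97/32)
obs 2: x=-5/4 → posterior Inverse-Gamma(11/5, 61/16)
obs 3: x=-5 → posterior Inverse-Gamma(27/10, 261/16)
obs 4: x=-5/4 → posterior Inverse-Gamma(16/5, 547/32)
obs 5: x=4 → posterior Inverse-Gamma(37/10, 803/32)
obs 6: x=3 → posterior Inverse-Gamma(21/5, 947/32)
obs 7: x=-3 → posterior Inverse-Gamma(47/10, 1091/32)
obs 8: x=-6 → posterior Inverse-Gamma(26/5, 1667/32)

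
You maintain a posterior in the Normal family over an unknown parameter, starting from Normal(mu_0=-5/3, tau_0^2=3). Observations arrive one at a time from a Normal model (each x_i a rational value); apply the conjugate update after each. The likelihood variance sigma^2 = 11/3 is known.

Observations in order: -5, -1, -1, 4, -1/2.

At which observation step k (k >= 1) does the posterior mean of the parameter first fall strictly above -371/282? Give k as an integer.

k = 4

obs 1: x=-5 → posterior Normal(-19/6, 33/20)
obs 2: x=-1 → posterior Normal(-217/87, 33/29)
obs 3: x=-1 → posterior Normal(-122/57, 33/38)
obs 4: x=4 → posterior Normal(-136/141, 33/47)
obs 5: x=-1/2 → posterior Normal(-299/336, 33/56)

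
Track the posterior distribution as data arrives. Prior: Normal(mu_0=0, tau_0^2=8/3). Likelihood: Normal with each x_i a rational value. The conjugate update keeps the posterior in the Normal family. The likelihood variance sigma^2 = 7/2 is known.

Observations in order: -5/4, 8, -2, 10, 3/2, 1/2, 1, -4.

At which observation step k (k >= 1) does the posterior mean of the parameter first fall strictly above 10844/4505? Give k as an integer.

obs 1: x=-5/4 → posterior Normal(-20/37, 56/37)
obs 2: x=8 → posterior Normal(108/53, 56/53)
obs 3: x=-2 → posterior Normal(76/69, 56/69)
obs 4: x=10 → posterior Normal(236/85, 56/85)
obs 5: x=3/2 → posterior Normal(260/101, 56/101)
obs 6: x=1/2 → posterior Normal(268/117, 56/117)
obs 7: x=1 → posterior Normal(284/133, 8/19)
obs 8: x=-4 → posterior Normal(220/149, 56/149)

k = 4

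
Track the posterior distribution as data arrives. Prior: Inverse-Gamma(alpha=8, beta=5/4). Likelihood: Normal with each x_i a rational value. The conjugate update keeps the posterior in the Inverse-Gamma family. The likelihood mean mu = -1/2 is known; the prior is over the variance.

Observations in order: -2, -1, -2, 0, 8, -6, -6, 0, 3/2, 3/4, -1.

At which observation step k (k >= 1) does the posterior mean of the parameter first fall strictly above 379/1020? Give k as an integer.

k = 3

obs 1: x=-2 → posterior Inverse-Gamma(17/2, 19/8)
obs 2: x=-1 → posterior Inverse-Gamma(9, 5/2)
obs 3: x=-2 → posterior Inverse-Gamma(19/2, 29/8)
obs 4: x=0 → posterior Inverse-Gamma(10, 15/4)
obs 5: x=8 → posterior Inverse-Gamma(21/2, 319/8)
obs 6: x=-6 → posterior Inverse-Gamma(11, 55)
obs 7: x=-6 → posterior Inverse-Gamma(23/2, 561/8)
obs 8: x=0 → posterior Inverse-Gamma(12, 281/4)
obs 9: x=3/2 → posterior Inverse-Gamma(25/2, 289/4)
obs 10: x=3/4 → posterior Inverse-Gamma(13, 2337/32)
obs 11: x=-1 → posterior Inverse-Gamma(27/2, 2341/32)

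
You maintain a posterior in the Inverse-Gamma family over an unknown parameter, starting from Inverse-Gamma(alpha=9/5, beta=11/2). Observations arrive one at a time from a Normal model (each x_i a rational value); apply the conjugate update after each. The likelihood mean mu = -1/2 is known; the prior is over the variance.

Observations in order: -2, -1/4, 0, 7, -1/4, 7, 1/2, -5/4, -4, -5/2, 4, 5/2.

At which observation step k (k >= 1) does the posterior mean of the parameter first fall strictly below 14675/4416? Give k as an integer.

obs 1: x=-2 → posterior Inverse-Gamma(23/10, 53/8)
obs 2: x=-1/4 → posterior Inverse-Gamma(14/5, 213/32)
obs 3: x=0 → posterior Inverse-Gamma(33/10, 217/32)
obs 4: x=7 → posterior Inverse-Gamma(19/5, 1117/32)
obs 5: x=-1/4 → posterior Inverse-Gamma(43/10, 559/16)
obs 6: x=7 → posterior Inverse-Gamma(24/5, 1009/16)
obs 7: x=1/2 → posterior Inverse-Gamma(53/10, 1017/16)
obs 8: x=-5/4 → posterior Inverse-Gamma(29/5, 2043/32)
obs 9: x=-4 → posterior Inverse-Gamma(63/10, 2239/32)
obs 10: x=-5/2 → posterior Inverse-Gamma(34/5, 2303/32)
obs 11: x=4 → posterior Inverse-Gamma(73/10, 2627/32)
obs 12: x=5/2 → posterior Inverse-Gamma(39/5, 2771/32)

k = 3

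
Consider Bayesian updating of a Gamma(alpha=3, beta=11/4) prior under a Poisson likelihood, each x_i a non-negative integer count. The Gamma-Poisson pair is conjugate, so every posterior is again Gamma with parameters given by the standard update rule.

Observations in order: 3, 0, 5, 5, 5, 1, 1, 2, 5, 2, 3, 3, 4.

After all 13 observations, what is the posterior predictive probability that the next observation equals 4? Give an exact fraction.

obs 1: x=3 → posterior Gamma(6, 15/4)
obs 2: x=0 → posterior Gamma(6, 19/4)
obs 3: x=5 → posterior Gamma(11, 23/4)
obs 4: x=5 → posterior Gamma(16, 27/4)
obs 5: x=5 → posterior Gamma(21, 31/4)
obs 6: x=1 → posterior Gamma(22, 35/4)
obs 7: x=1 → posterior Gamma(23, 39/4)
obs 8: x=2 → posterior Gamma(25, 43/4)
obs 9: x=5 → posterior Gamma(30, 47/4)
obs 10: x=2 → posterior Gamma(32, 51/4)
obs 11: x=3 → posterior Gamma(35, 55/4)
obs 12: x=3 → posterior Gamma(38, 59/4)
obs 13: x=4 → posterior Gamma(42, 63/4)

142467150129098127166575743982408256115097049960371619779378904742268196749263143680/998713508724927215635194299872114320043940015273322499314689865719937231678475726969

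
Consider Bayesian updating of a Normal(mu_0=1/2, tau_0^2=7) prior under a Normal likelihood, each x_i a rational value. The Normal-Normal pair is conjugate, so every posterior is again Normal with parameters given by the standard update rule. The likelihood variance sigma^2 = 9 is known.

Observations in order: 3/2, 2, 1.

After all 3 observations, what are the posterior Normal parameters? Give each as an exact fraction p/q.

mu_0=6/5, tau_0^2=21/10

obs 1: x=3/2 → posterior Normal(15/16, 63/16)
obs 2: x=2 → posterior Normal(29/23, 63/23)
obs 3: x=1 → posterior Normal(6/5, 21/10)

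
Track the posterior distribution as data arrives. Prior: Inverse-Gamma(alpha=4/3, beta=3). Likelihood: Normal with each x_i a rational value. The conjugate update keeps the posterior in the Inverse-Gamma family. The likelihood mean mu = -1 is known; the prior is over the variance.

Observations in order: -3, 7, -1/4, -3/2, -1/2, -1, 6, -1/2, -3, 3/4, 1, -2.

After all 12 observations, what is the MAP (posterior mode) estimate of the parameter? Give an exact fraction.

3273/400

obs 1: x=-3 → posterior Inverse-Gamma(11/6, 5)
obs 2: x=7 → posterior Inverse-Gamma(7/3, 37)
obs 3: x=-1/4 → posterior Inverse-Gamma(17/6, 1193/32)
obs 4: x=-3/2 → posterior Inverse-Gamma(10/3, 1197/32)
obs 5: x=-1/2 → posterior Inverse-Gamma(23/6, 1201/32)
obs 6: x=-1 → posterior Inverse-Gamma(13/3, 1201/32)
obs 7: x=6 → posterior Inverse-Gamma(29/6, 1985/32)
obs 8: x=-1/2 → posterior Inverse-Gamma(16/3, 1989/32)
obs 9: x=-3 → posterior Inverse-Gamma(35/6, 2053/32)
obs 10: x=3/4 → posterior Inverse-Gamma(19/3, 1051/16)
obs 11: x=1 → posterior Inverse-Gamma(41/6, 1083/16)
obs 12: x=-2 → posterior Inverse-Gamma(22/3, 1091/16)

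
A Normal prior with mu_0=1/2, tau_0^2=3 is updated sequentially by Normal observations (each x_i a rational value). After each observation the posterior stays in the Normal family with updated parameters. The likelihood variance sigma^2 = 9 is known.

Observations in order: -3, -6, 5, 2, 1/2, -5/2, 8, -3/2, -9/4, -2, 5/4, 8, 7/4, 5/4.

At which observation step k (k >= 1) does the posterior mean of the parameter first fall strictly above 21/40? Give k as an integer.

k = 7

obs 1: x=-3 → posterior Normal(-3/8, 9/4)
obs 2: x=-6 → posterior Normal(-3/2, 9/5)
obs 3: x=5 → posterior Normal(-5/12, 3/2)
obs 4: x=2 → posterior Normal(-1/14, 9/7)
obs 5: x=1/2 → posterior Normal(0, 9/8)
obs 6: x=-5/2 → posterior Normal(-5/18, 1)
obs 7: x=8 → posterior Normal(11/20, 9/10)
obs 8: x=-3/2 → posterior Normal(4/11, 9/11)
obs 9: x=-9/4 → posterior Normal(7/48, 3/4)
obs 10: x=-2 → posterior Normal(-1/52, 9/13)
obs 11: x=5/4 → posterior Normal(1/14, 9/14)
obs 12: x=8 → posterior Normal(3/5, 3/5)
obs 13: x=7/4 → posterior Normal(43/64, 9/16)
obs 14: x=5/4 → posterior Normal(12/17, 9/17)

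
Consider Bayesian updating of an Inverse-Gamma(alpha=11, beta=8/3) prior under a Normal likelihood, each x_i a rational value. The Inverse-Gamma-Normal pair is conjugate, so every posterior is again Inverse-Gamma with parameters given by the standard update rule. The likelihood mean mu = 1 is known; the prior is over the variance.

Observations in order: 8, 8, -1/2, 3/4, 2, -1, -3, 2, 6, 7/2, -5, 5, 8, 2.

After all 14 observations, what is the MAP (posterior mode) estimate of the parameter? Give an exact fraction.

obs 1: x=8 → posterior Inverse-Gamma(23/2, 163/6)
obs 2: x=8 → posterior Inverse-Gamma(12, 155/3)
obs 3: x=-1/2 → posterior Inverse-Gamma(25/2, 1267/24)
obs 4: x=3/4 → posterior Inverse-Gamma(13, 5071/96)
obs 5: x=2 → posterior Inverse-Gamma(27/2, 5119/96)
obs 6: x=-1 → posterior Inverse-Gamma(14, 5311/96)
obs 7: x=-3 → posterior Inverse-Gamma(29/2, 6079/96)
obs 8: x=2 → posterior Inverse-Gamma(15, 6127/96)
obs 9: x=6 → posterior Inverse-Gamma(31/2, 7327/96)
obs 10: x=7/2 → posterior Inverse-Gamma(16, 7627/96)
obs 11: x=-5 → posterior Inverse-Gamma(33/2, 9355/96)
obs 12: x=5 → posterior Inverse-Gamma(17, 10123/96)
obs 13: x=8 → posterior Inverse-Gamma(35/2, 12475/96)
obs 14: x=2 → posterior Inverse-Gamma(18, 12523/96)

12523/1824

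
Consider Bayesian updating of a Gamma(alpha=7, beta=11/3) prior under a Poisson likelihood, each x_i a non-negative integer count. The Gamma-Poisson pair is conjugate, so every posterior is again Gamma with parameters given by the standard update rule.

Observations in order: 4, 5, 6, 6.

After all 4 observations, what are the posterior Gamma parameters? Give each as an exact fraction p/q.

obs 1: x=4 → posterior Gamma(11, 14/3)
obs 2: x=5 → posterior Gamma(16, 17/3)
obs 3: x=6 → posterior Gamma(22, 20/3)
obs 4: x=6 → posterior Gamma(28, 23/3)

alpha=28, beta=23/3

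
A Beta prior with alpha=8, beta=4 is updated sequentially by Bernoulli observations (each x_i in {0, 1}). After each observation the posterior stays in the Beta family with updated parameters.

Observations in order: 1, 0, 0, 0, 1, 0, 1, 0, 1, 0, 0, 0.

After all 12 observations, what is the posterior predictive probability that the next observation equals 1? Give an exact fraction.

obs 1: x=1 → posterior Beta(9, 4)
obs 2: x=0 → posterior Beta(9, 5)
obs 3: x=0 → posterior Beta(9, 6)
obs 4: x=0 → posterior Beta(9, 7)
obs 5: x=1 → posterior Beta(10, 7)
obs 6: x=0 → posterior Beta(10, 8)
obs 7: x=1 → posterior Beta(11, 8)
obs 8: x=0 → posterior Beta(11, 9)
obs 9: x=1 → posterior Beta(12, 9)
obs 10: x=0 → posterior Beta(12, 10)
obs 11: x=0 → posterior Beta(12, 11)
obs 12: x=0 → posterior Beta(12, 12)

1/2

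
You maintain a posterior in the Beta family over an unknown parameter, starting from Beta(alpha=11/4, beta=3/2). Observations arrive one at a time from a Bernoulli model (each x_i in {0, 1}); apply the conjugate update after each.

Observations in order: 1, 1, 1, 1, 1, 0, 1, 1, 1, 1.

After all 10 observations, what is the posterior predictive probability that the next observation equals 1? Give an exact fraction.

obs 1: x=1 → posterior Beta(15/4, 3/2)
obs 2: x=1 → posterior Beta(19/4, 3/2)
obs 3: x=1 → posterior Beta(23/4, 3/2)
obs 4: x=1 → posterior Beta(27/4, 3/2)
obs 5: x=1 → posterior Beta(31/4, 3/2)
obs 6: x=0 → posterior Beta(31/4, 5/2)
obs 7: x=1 → posterior Beta(35/4, 5/2)
obs 8: x=1 → posterior Beta(39/4, 5/2)
obs 9: x=1 → posterior Beta(43/4, 5/2)
obs 10: x=1 → posterior Beta(47/4, 5/2)

47/57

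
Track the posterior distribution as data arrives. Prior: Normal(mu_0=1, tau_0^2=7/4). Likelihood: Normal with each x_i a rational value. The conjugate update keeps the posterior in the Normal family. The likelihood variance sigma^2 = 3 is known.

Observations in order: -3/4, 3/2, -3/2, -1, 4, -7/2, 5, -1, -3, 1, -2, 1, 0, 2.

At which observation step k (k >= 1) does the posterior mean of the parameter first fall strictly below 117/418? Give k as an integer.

k = 3

obs 1: x=-3/4 → posterior Normal(27/76, 21/19)
obs 2: x=3/2 → posterior Normal(69/104, 21/26)
obs 3: x=-3/2 → posterior Normal(9/44, 7/11)
obs 4: x=-1 → posterior Normal(-1/160, 21/40)
obs 5: x=4 → posterior Normal(111/188, 21/47)
obs 6: x=-7/2 → posterior Normal(13/216, 7/18)
obs 7: x=5 → posterior Normal(153/244, 21/61)
obs 8: x=-1 → posterior Normal(125/272, 21/68)
obs 9: x=-3 → posterior Normal(41/300, 7/25)
obs 10: x=1 → posterior Normal(69/328, 21/82)
obs 11: x=-2 → posterior Normal(13/356, 21/89)
obs 12: x=1 → posterior Normal(41/384, 7/32)
obs 13: x=0 → posterior Normal(41/412, 21/103)
obs 14: x=2 → posterior Normal(97/440, 21/110)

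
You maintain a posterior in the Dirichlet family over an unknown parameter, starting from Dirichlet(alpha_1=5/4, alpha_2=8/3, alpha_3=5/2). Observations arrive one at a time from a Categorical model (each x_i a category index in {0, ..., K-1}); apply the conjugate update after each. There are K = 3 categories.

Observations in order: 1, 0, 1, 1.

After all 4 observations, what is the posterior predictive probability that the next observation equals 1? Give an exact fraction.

obs 1: x=1 → posterior Dirichlet(5/4, 11/3, 5/2)
obs 2: x=0 → posterior Dirichlet(9/4, 11/3, 5/2)
obs 3: x=1 → posterior Dirichlet(9/4, 14/3, 5/2)
obs 4: x=1 → posterior Dirichlet(9/4, 17/3, 5/2)

68/125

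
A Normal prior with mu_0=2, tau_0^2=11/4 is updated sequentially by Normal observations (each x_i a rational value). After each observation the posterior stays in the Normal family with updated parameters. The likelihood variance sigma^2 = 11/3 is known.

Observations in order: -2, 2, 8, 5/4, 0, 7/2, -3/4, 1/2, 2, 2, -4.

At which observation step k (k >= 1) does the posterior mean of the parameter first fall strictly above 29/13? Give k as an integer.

obs 1: x=-2 → posterior Normal(2/7, 11/7)
obs 2: x=2 → posterior Normal(4/5, 11/10)
obs 3: x=8 → posterior Normal(32/13, 11/13)
obs 4: x=5/4 → posterior Normal(143/64, 11/16)
obs 5: x=0 → posterior Normal(143/76, 11/19)
obs 6: x=7/2 → posterior Normal(185/88, 1/2)
obs 7: x=-3/4 → posterior Normal(44/25, 11/25)
obs 8: x=1/2 → posterior Normal(13/8, 11/28)
obs 9: x=2 → posterior Normal(103/62, 11/31)
obs 10: x=2 → posterior Normal(115/68, 11/34)
obs 11: x=-4 → posterior Normal(91/74, 11/37)

k = 3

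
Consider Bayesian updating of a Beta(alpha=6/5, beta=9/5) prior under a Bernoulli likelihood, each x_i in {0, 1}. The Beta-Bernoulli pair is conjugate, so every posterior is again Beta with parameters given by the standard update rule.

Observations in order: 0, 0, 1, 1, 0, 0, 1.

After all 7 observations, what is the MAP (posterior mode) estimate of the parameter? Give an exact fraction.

obs 1: x=0 → posterior Beta(6/5, 14/5)
obs 2: x=0 → posterior Beta(6/5, 19/5)
obs 3: x=1 → posterior Beta(11/5, 19/5)
obs 4: x=1 → posterior Beta(16/5, 19/5)
obs 5: x=0 → posterior Beta(16/5, 24/5)
obs 6: x=0 → posterior Beta(16/5, 29/5)
obs 7: x=1 → posterior Beta(21/5, 29/5)

2/5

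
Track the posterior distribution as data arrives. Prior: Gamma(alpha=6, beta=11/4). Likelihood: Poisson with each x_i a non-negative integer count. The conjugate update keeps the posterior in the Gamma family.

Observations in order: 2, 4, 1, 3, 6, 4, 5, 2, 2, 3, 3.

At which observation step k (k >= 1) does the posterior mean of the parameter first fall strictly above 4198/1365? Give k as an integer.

k = 7

obs 1: x=2 → posterior Gamma(8, 15/4)
obs 2: x=4 → posterior Gamma(12, 19/4)
obs 3: x=1 → posterior Gamma(13, 23/4)
obs 4: x=3 → posterior Gamma(16, 27/4)
obs 5: x=6 → posterior Gamma(22, 31/4)
obs 6: x=4 → posterior Gamma(26, 35/4)
obs 7: x=5 → posterior Gamma(31, 39/4)
obs 8: x=2 → posterior Gamma(33, 43/4)
obs 9: x=2 → posterior Gamma(35, 47/4)
obs 10: x=3 → posterior Gamma(38, 51/4)
obs 11: x=3 → posterior Gamma(41, 55/4)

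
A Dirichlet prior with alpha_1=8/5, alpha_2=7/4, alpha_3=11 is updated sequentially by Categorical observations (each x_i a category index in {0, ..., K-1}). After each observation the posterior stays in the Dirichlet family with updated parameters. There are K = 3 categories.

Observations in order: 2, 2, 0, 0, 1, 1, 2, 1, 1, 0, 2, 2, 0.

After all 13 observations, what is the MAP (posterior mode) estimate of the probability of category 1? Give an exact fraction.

obs 1: x=2 → posterior Dirichlet(8/5, 7/4, 12)
obs 2: x=2 → posterior Dirichlet(8/5, 7/4, 13)
obs 3: x=0 → posterior Dirichlet(13/5, 7/4, 13)
obs 4: x=0 → posterior Dirichlet(18/5, 7/4, 13)
obs 5: x=1 → posterior Dirichlet(18/5, 11/4, 13)
obs 6: x=1 → posterior Dirichlet(18/5, 15/4, 13)
obs 7: x=2 → posterior Dirichlet(18/5, 15/4, 14)
obs 8: x=1 → posterior Dirichlet(18/5, 19/4, 14)
obs 9: x=1 → posterior Dirichlet(18/5, 23/4, 14)
obs 10: x=0 → posterior Dirichlet(23/5, 23/4, 14)
obs 11: x=2 → posterior Dirichlet(23/5, 23/4, 15)
obs 12: x=2 → posterior Dirichlet(23/5, 23/4, 16)
obs 13: x=0 → posterior Dirichlet(28/5, 23/4, 16)

95/487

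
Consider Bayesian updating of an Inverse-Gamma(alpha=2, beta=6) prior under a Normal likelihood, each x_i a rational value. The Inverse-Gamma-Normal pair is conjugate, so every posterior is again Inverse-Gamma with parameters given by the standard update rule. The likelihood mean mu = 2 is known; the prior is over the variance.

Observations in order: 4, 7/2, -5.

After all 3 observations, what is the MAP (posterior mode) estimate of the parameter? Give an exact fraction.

obs 1: x=4 → posterior Inverse-Gamma(5/2, 8)
obs 2: x=7/2 → posterior Inverse-Gamma(3, 73/8)
obs 3: x=-5 → posterior Inverse-Gamma(7/2, 269/8)

269/36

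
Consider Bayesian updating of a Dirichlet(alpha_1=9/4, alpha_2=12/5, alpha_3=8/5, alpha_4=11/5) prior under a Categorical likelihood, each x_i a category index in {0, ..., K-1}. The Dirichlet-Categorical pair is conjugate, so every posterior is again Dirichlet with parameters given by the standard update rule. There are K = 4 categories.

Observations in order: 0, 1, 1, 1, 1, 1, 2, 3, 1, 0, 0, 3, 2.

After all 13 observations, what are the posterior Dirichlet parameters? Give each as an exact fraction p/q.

obs 1: x=0 → posterior Dirichlet(13/4, 12/5, 8/5, 11/5)
obs 2: x=1 → posterior Dirichlet(13/4, 17/5, 8/5, 11/5)
obs 3: x=1 → posterior Dirichlet(13/4, 22/5, 8/5, 11/5)
obs 4: x=1 → posterior Dirichlet(13/4, 27/5, 8/5, 11/5)
obs 5: x=1 → posterior Dirichlet(13/4, 32/5, 8/5, 11/5)
obs 6: x=1 → posterior Dirichlet(13/4, 37/5, 8/5, 11/5)
obs 7: x=2 → posterior Dirichlet(13/4, 37/5, 13/5, 11/5)
obs 8: x=3 → posterior Dirichlet(13/4, 37/5, 13/5, 16/5)
obs 9: x=1 → posterior Dirichlet(13/4, 42/5, 13/5, 16/5)
obs 10: x=0 → posterior Dirichlet(17/4, 42/5, 13/5, 16/5)
obs 11: x=0 → posterior Dirichlet(21/4, 42/5, 13/5, 16/5)
obs 12: x=3 → posterior Dirichlet(21/4, 42/5, 13/5, 21/5)
obs 13: x=2 → posterior Dirichlet(21/4, 42/5, 18/5, 21/5)

alpha_1=21/4, alpha_2=42/5, alpha_3=18/5, alpha_4=21/5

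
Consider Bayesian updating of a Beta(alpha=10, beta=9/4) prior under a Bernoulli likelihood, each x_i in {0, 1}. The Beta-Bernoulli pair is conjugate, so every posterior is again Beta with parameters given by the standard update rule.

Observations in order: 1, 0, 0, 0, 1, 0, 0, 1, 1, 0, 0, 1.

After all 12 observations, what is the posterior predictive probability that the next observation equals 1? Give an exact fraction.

obs 1: x=1 → posterior Beta(11, 9/4)
obs 2: x=0 → posterior Beta(11, 13/4)
obs 3: x=0 → posterior Beta(11, 17/4)
obs 4: x=0 → posterior Beta(11, 21/4)
obs 5: x=1 → posterior Beta(12, 21/4)
obs 6: x=0 → posterior Beta(12, 25/4)
obs 7: x=0 → posterior Beta(12, 29/4)
obs 8: x=1 → posterior Beta(13, 29/4)
obs 9: x=1 → posterior Beta(14, 29/4)
obs 10: x=0 → posterior Beta(14, 33/4)
obs 11: x=0 → posterior Beta(14, 37/4)
obs 12: x=1 → posterior Beta(15, 37/4)

60/97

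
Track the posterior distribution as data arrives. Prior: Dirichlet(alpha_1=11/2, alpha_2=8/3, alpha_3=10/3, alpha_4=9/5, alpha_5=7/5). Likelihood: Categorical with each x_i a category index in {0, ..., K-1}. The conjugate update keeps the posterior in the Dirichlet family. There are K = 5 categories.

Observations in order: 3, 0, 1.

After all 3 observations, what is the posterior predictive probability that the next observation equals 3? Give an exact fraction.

obs 1: x=3 → posterior Dirichlet(11/2, 8/3, 10/3, 14/5, 7/5)
obs 2: x=0 → posterior Dirichlet(13/2, 8/3, 10/3, 14/5, 7/5)
obs 3: x=1 → posterior Dirichlet(13/2, 11/3, 10/3, 14/5, 7/5)

28/177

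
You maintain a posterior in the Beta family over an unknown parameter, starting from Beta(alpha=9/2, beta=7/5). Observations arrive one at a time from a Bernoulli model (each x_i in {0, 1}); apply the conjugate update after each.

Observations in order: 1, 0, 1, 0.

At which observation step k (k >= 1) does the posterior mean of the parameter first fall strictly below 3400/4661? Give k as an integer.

k = 2

obs 1: x=1 → posterior Beta(11/2, 7/5)
obs 2: x=0 → posterior Beta(11/2, 12/5)
obs 3: x=1 → posterior Beta(13/2, 12/5)
obs 4: x=0 → posterior Beta(13/2, 17/5)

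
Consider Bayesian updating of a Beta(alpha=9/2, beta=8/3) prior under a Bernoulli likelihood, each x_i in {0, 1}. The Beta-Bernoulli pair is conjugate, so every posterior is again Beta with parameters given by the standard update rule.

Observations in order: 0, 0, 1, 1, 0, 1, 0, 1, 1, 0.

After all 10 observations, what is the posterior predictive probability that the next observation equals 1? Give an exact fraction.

57/103

obs 1: x=0 → posterior Beta(9/2, 11/3)
obs 2: x=0 → posterior Beta(9/2, 14/3)
obs 3: x=1 → posterior Beta(11/2, 14/3)
obs 4: x=1 → posterior Beta(13/2, 14/3)
obs 5: x=0 → posterior Beta(13/2, 17/3)
obs 6: x=1 → posterior Beta(15/2, 17/3)
obs 7: x=0 → posterior Beta(15/2, 20/3)
obs 8: x=1 → posterior Beta(17/2, 20/3)
obs 9: x=1 → posterior Beta(19/2, 20/3)
obs 10: x=0 → posterior Beta(19/2, 23/3)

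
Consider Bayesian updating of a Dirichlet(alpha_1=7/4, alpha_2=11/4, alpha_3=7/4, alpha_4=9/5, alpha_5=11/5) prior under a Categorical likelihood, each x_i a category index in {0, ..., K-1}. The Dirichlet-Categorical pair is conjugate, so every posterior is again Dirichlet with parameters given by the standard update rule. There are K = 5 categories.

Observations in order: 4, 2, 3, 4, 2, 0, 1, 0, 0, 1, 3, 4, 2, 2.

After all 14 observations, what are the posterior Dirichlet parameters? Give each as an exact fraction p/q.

alpha_1=19/4, alpha_2=19/4, alpha_3=23/4, alpha_4=19/5, alpha_5=26/5

obs 1: x=4 → posterior Dirichlet(7/4, 11/4, 7/4, 9/5, 16/5)
obs 2: x=2 → posterior Dirichlet(7/4, 11/4, 11/4, 9/5, 16/5)
obs 3: x=3 → posterior Dirichlet(7/4, 11/4, 11/4, 14/5, 16/5)
obs 4: x=4 → posterior Dirichlet(7/4, 11/4, 11/4, 14/5, 21/5)
obs 5: x=2 → posterior Dirichlet(7/4, 11/4, 15/4, 14/5, 21/5)
obs 6: x=0 → posterior Dirichlet(11/4, 11/4, 15/4, 14/5, 21/5)
obs 7: x=1 → posterior Dirichlet(11/4, 15/4, 15/4, 14/5, 21/5)
obs 8: x=0 → posterior Dirichlet(15/4, 15/4, 15/4, 14/5, 21/5)
obs 9: x=0 → posterior Dirichlet(19/4, 15/4, 15/4, 14/5, 21/5)
obs 10: x=1 → posterior Dirichlet(19/4, 19/4, 15/4, 14/5, 21/5)
obs 11: x=3 → posterior Dirichlet(19/4, 19/4, 15/4, 19/5, 21/5)
obs 12: x=4 → posterior Dirichlet(19/4, 19/4, 15/4, 19/5, 26/5)
obs 13: x=2 → posterior Dirichlet(19/4, 19/4, 19/4, 19/5, 26/5)
obs 14: x=2 → posterior Dirichlet(19/4, 19/4, 23/4, 19/5, 26/5)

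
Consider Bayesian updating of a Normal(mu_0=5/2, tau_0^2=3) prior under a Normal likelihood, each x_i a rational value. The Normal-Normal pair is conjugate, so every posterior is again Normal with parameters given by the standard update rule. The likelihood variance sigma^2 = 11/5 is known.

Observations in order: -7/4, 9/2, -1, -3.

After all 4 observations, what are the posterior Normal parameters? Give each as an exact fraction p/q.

mu_0=35/284, tau_0^2=33/71

obs 1: x=-7/4 → posterior Normal(5/104, 33/26)
obs 2: x=9/2 → posterior Normal(275/164, 33/41)
obs 3: x=-1 → posterior Normal(215/224, 33/56)
obs 4: x=-3 → posterior Normal(35/284, 33/71)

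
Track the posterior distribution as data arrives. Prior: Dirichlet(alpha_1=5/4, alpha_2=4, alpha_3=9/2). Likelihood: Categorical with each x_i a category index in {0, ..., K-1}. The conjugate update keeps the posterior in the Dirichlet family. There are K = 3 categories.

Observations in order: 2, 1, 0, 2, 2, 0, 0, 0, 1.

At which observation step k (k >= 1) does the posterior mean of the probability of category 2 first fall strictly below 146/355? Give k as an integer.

obs 1: x=2 → posterior Dirichlet(5/4, 4, 11/2)
obs 2: x=1 → posterior Dirichlet(5/4, 5, 11/2)
obs 3: x=0 → posterior Dirichlet(9/4, 5, 11/2)
obs 4: x=2 → posterior Dirichlet(9/4, 5, 13/2)
obs 5: x=2 → posterior Dirichlet(9/4, 5, 15/2)
obs 6: x=0 → posterior Dirichlet(13/4, 5, 15/2)
obs 7: x=0 → posterior Dirichlet(17/4, 5, 15/2)
obs 8: x=0 → posterior Dirichlet(21/4, 5, 15/2)
obs 9: x=1 → posterior Dirichlet(21/4, 6, 15/2)

k = 9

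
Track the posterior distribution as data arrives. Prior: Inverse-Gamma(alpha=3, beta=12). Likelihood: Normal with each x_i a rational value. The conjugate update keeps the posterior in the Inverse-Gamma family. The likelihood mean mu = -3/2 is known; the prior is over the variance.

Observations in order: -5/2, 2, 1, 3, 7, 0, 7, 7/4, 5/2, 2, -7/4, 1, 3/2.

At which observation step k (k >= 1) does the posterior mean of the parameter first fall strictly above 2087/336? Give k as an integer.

obs 1: x=-5/2 → posterior Inverse-Gamma(7/2, 25/2)
obs 2: x=2 → posterior Inverse-Gamma(4, 149/8)
obs 3: x=1 → posterior Inverse-Gamma(9/2, 87/4)
obs 4: x=3 → posterior Inverse-Gamma(5, 255/8)
obs 5: x=7 → posterior Inverse-Gamma(11/2, 68)
obs 6: x=0 → posterior Inverse-Gamma(6, 553/8)
obs 7: x=7 → posterior Inverse-Gamma(13/2, 421/4)
obs 8: x=7/4 → posterior Inverse-Gamma(7, 3537/32)
obs 9: x=5/2 → posterior Inverse-Gamma(15/2, 3793/32)
obs 10: x=2 → posterior Inverse-Gamma(8, 3989/32)
obs 11: x=-7/4 → posterior Inverse-Gamma(17/2, 1995/16)
obs 12: x=1 → posterior Inverse-Gamma(9, 2045/16)
obs 13: x=3/2 → posterior Inverse-Gamma(19/2, 2117/16)

k = 3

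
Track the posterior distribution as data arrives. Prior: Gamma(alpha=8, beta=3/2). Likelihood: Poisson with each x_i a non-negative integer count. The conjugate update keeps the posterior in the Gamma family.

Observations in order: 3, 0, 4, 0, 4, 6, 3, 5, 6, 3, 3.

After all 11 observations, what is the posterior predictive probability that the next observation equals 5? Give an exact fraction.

obs 1: x=3 → posterior Gamma(11, 5/2)
obs 2: x=0 → posterior Gamma(11, 7/2)
obs 3: x=4 → posterior Gamma(15, 9/2)
obs 4: x=0 → posterior Gamma(15, 11/2)
obs 5: x=4 → posterior Gamma(19, 13/2)
obs 6: x=6 → posterior Gamma(25, 15/2)
obs 7: x=3 → posterior Gamma(28, 17/2)
obs 8: x=5 → posterior Gamma(33, 19/2)
obs 9: x=6 → posterior Gamma(39, 21/2)
obs 10: x=3 → posterior Gamma(42, 23/2)
obs 11: x=3 → posterior Gamma(45, 25/2)

5476866233290165363782955876281732798815937712788581848144531250000000/41109831670569663658300086939077404909608122265524774868353822811305361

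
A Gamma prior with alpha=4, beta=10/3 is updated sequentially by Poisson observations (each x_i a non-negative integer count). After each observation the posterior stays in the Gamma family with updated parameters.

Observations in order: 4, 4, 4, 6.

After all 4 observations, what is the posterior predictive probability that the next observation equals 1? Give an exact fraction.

22534239906038490788178683756544/142108547152020037174224853515625

obs 1: x=4 → posterior Gamma(8, 13/3)
obs 2: x=4 → posterior Gamma(12, 16/3)
obs 3: x=4 → posterior Gamma(16, 19/3)
obs 4: x=6 → posterior Gamma(22, 22/3)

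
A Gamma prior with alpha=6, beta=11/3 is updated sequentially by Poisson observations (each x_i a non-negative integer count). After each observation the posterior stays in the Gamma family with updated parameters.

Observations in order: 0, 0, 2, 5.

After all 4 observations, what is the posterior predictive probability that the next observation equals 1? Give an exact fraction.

obs 1: x=0 → posterior Gamma(6, 14/3)
obs 2: x=0 → posterior Gamma(6, 17/3)
obs 3: x=2 → posterior Gamma(8, 20/3)
obs 4: x=5 → posterior Gamma(13, 23/3)

1512109085809402149/4962305746407473152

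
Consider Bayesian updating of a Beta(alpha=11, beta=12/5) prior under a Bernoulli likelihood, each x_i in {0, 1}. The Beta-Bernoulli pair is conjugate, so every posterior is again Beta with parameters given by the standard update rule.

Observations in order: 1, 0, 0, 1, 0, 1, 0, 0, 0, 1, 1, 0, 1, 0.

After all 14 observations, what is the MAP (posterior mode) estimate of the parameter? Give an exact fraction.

obs 1: x=1 → posterior Beta(12, 12/5)
obs 2: x=0 → posterior Beta(12, 17/5)
obs 3: x=0 → posterior Beta(12, 22/5)
obs 4: x=1 → posterior Beta(13, 22/5)
obs 5: x=0 → posterior Beta(13, 27/5)
obs 6: x=1 → posterior Beta(14, 27/5)
obs 7: x=0 → posterior Beta(14, 32/5)
obs 8: x=0 → posterior Beta(14, 37/5)
obs 9: x=0 → posterior Beta(14, 42/5)
obs 10: x=1 → posterior Beta(15, 42/5)
obs 11: x=1 → posterior Beta(16, 42/5)
obs 12: x=0 → posterior Beta(16, 47/5)
obs 13: x=1 → posterior Beta(17, 47/5)
obs 14: x=0 → posterior Beta(17, 52/5)

80/127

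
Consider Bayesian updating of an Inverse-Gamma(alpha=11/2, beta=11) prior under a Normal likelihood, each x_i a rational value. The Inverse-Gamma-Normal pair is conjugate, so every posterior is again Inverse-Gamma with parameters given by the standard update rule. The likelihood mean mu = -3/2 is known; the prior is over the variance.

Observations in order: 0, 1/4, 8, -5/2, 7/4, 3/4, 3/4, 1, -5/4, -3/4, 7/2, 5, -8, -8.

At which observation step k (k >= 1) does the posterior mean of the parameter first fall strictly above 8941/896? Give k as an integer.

obs 1: x=0 → posterior Inverse-Gamma(6, 97/8)
obs 2: x=1/4 → posterior Inverse-Gamma(13/2, 437/32)
obs 3: x=8 → posterior Inverse-Gamma(7, 1881/32)
obs 4: x=-5/2 → posterior Inverse-Gamma(15/2, 1897/32)
obs 5: x=7/4 → posterior Inverse-Gamma(8, 1033/16)
obs 6: x=3/4 → posterior Inverse-Gamma(17/2, 2147/32)
obs 7: x=3/4 → posterior Inverse-Gamma(9, 557/8)
obs 8: x=1 → posterior Inverse-Gamma(19/2, 291/4)
obs 9: x=-5/4 → posterior Inverse-Gamma(10, 2329/32)
obs 10: x=-3/4 → posterior Inverse-Gamma(21/2, 1169/16)
obs 11: x=7/2 → posterior Inverse-Gamma(11, 1369/16)
obs 12: x=5 → posterior Inverse-Gamma(23/2, 1707/16)
obs 13: x=-8 → posterior Inverse-Gamma(12, 2045/16)
obs 14: x=-8 → posterior Inverse-Gamma(25/2, 2383/16)

k = 12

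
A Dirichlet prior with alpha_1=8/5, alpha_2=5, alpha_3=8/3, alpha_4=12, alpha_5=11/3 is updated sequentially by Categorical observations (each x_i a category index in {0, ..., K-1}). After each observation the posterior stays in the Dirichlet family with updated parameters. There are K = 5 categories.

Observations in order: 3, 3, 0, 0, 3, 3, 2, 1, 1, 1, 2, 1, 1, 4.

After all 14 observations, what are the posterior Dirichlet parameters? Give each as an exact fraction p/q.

alpha_1=18/5, alpha_2=10, alpha_3=14/3, alpha_4=16, alpha_5=14/3

obs 1: x=3 → posterior Dirichlet(8/5, 5, 8/3, 13, 11/3)
obs 2: x=3 → posterior Dirichlet(8/5, 5, 8/3, 14, 11/3)
obs 3: x=0 → posterior Dirichlet(13/5, 5, 8/3, 14, 11/3)
obs 4: x=0 → posterior Dirichlet(18/5, 5, 8/3, 14, 11/3)
obs 5: x=3 → posterior Dirichlet(18/5, 5, 8/3, 15, 11/3)
obs 6: x=3 → posterior Dirichlet(18/5, 5, 8/3, 16, 11/3)
obs 7: x=2 → posterior Dirichlet(18/5, 5, 11/3, 16, 11/3)
obs 8: x=1 → posterior Dirichlet(18/5, 6, 11/3, 16, 11/3)
obs 9: x=1 → posterior Dirichlet(18/5, 7, 11/3, 16, 11/3)
obs 10: x=1 → posterior Dirichlet(18/5, 8, 11/3, 16, 11/3)
obs 11: x=2 → posterior Dirichlet(18/5, 8, 14/3, 16, 11/3)
obs 12: x=1 → posterior Dirichlet(18/5, 9, 14/3, 16, 11/3)
obs 13: x=1 → posterior Dirichlet(18/5, 10, 14/3, 16, 11/3)
obs 14: x=4 → posterior Dirichlet(18/5, 10, 14/3, 16, 14/3)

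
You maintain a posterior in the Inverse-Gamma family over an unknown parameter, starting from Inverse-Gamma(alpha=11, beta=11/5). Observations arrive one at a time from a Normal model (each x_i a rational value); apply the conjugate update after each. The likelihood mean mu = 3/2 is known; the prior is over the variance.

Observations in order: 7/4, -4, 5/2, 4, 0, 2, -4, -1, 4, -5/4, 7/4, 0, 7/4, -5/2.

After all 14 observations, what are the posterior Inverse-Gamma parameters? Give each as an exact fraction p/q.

alpha=18, beta=2263/40

obs 1: x=7/4 → posterior Inverse-Gamma(23/2, 357/160)
obs 2: x=-4 → posterior Inverse-Gamma(12, 2777/160)
obs 3: x=5/2 → posterior Inverse-Gamma(25/2, 2857/160)
obs 4: x=4 → posterior Inverse-Gamma(13, 3357/160)
obs 5: x=0 → posterior Inverse-Gamma(27/2, 3537/160)
obs 6: x=2 → posterior Inverse-Gamma(14, 3557/160)
obs 7: x=-4 → posterior Inverse-Gamma(29/2, 5977/160)
obs 8: x=-1 → posterior Inverse-Gamma(15, 6477/160)
obs 9: x=4 → posterior Inverse-Gamma(31/2, 6977/160)
obs 10: x=-5/4 → posterior Inverse-Gamma(16, 3791/80)
obs 11: x=7/4 → posterior Inverse-Gamma(33/2, 7587/160)
obs 12: x=0 → posterior Inverse-Gamma(17, 7767/160)
obs 13: x=7/4 → posterior Inverse-Gamma(35/2, 1943/40)
obs 14: x=-5/2 → posterior Inverse-Gamma(18, 2263/40)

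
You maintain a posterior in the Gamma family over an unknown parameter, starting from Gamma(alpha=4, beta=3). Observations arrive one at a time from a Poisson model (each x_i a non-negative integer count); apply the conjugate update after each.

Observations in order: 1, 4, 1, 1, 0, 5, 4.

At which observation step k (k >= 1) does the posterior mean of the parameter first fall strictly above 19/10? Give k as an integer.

k = 7

obs 1: x=1 → posterior Gamma(5, 4)
obs 2: x=4 → posterior Gamma(9, 5)
obs 3: x=1 → posterior Gamma(10, 6)
obs 4: x=1 → posterior Gamma(11, 7)
obs 5: x=0 → posterior Gamma(11, 8)
obs 6: x=5 → posterior Gamma(16, 9)
obs 7: x=4 → posterior Gamma(20, 10)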